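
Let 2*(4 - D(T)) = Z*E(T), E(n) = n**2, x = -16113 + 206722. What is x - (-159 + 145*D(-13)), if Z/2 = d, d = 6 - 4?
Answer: 239198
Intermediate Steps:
d = 2
x = 190609
Z = 4 (Z = 2*2 = 4)
D(T) = 4 - 2*T**2
x - (-159 + 145*D(-13)) = 190609 - (-159 + 145*(4 - 2*(-13)**2)) = 190609 - (-159 + 145*(4 - 2*169)) = 190609 - (-159 + 145*(4 - 338)) = 190609 - (-159 + 145*(-334)) = 190609 - (-159 - 48430) = 190609 - 1*(-48589) = 190609 + 48589 = 239198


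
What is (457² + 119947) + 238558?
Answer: 567354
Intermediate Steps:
(457² + 119947) + 238558 = (208849 + 119947) + 238558 = 328796 + 238558 = 567354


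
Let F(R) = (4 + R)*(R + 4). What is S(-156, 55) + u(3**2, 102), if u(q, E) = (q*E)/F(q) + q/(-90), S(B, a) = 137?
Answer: 240541/1690 ≈ 142.33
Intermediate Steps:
F(R) = (4 + R)**2 (F(R) = (4 + R)*(4 + R) = (4 + R)**2)
u(q, E) = -q/90 + E*q/(4 + q)**2 (u(q, E) = (q*E)/((4 + q)**2) + q/(-90) = (E*q)/(4 + q)**2 + q*(-1/90) = E*q/(4 + q)**2 - q/90 = -q/90 + E*q/(4 + q)**2)
S(-156, 55) + u(3**2, 102) = 137 + (-1/90*3**2 + 102*3**2/(4 + 3**2)**2) = 137 + (-1/90*9 + 102*9/(4 + 9)**2) = 137 + (-1/10 + 102*9/13**2) = 137 + (-1/10 + 102*9*(1/169)) = 137 + (-1/10 + 918/169) = 137 + 9011/1690 = 240541/1690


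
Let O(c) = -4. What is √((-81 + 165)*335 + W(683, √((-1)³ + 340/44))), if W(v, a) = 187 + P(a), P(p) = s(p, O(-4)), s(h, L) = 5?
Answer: 6*√787 ≈ 168.32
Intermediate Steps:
P(p) = 5
W(v, a) = 192 (W(v, a) = 187 + 5 = 192)
√((-81 + 165)*335 + W(683, √((-1)³ + 340/44))) = √((-81 + 165)*335 + 192) = √(84*335 + 192) = √(28140 + 192) = √28332 = 6*√787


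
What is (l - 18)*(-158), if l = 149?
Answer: -20698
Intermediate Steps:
(l - 18)*(-158) = (149 - 18)*(-158) = 131*(-158) = -20698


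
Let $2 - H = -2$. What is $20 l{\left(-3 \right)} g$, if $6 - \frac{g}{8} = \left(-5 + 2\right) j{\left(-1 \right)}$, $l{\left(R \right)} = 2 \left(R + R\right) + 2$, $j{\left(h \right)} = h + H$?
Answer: $-24000$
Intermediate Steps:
$H = 4$ ($H = 2 - -2 = 2 + 2 = 4$)
$j{\left(h \right)} = 4 + h$ ($j{\left(h \right)} = h + 4 = 4 + h$)
$l{\left(R \right)} = 2 + 4 R$ ($l{\left(R \right)} = 2 \cdot 2 R + 2 = 4 R + 2 = 2 + 4 R$)
$g = 120$ ($g = 48 - 8 \left(-5 + 2\right) \left(4 - 1\right) = 48 - 8 \left(\left(-3\right) 3\right) = 48 - -72 = 48 + 72 = 120$)
$20 l{\left(-3 \right)} g = 20 \left(2 + 4 \left(-3\right)\right) 120 = 20 \left(2 - 12\right) 120 = 20 \left(-10\right) 120 = \left(-200\right) 120 = -24000$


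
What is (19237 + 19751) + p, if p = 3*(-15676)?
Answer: -8040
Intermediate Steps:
p = -47028
(19237 + 19751) + p = (19237 + 19751) - 47028 = 38988 - 47028 = -8040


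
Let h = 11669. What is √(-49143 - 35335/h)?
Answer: I*√6691996488338/11669 ≈ 221.69*I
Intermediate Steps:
√(-49143 - 35335/h) = √(-49143 - 35335/11669) = √(-573485002/11669) = I*√6691996488338/11669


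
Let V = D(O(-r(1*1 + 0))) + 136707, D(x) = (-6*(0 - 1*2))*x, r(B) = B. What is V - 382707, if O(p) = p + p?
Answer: -246024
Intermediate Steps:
O(p) = 2*p
D(x) = 12*x (D(x) = (-6*(0 - 2))*x = (-6*(-2))*x = 12*x)
V = 136683 (V = 12*(2*(-(1*1 + 0))) + 136707 = 12*(2*(-(1 + 0))) + 136707 = 12*(2*(-1*1)) + 136707 = 12*(2*(-1)) + 136707 = 12*(-2) + 136707 = -24 + 136707 = 136683)
V - 382707 = 136683 - 382707 = -246024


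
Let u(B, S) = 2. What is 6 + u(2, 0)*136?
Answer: 278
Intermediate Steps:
6 + u(2, 0)*136 = 6 + 2*136 = 6 + 272 = 278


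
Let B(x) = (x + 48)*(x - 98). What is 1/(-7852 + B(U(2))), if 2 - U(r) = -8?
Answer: -1/12956 ≈ -7.7184e-5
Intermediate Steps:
U(r) = 10 (U(r) = 2 - 1*(-8) = 2 + 8 = 10)
B(x) = (-98 + x)*(48 + x) (B(x) = (48 + x)*(-98 + x) = (-98 + x)*(48 + x))
1/(-7852 + B(U(2))) = 1/(-7852 + (-4704 + 10² - 50*10)) = 1/(-7852 + (-4704 + 100 - 500)) = 1/(-7852 - 5104) = 1/(-12956) = -1/12956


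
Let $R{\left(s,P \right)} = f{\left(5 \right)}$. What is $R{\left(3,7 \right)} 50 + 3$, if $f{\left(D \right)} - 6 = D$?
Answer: $553$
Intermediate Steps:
$f{\left(D \right)} = 6 + D$
$R{\left(s,P \right)} = 11$ ($R{\left(s,P \right)} = 6 + 5 = 11$)
$R{\left(3,7 \right)} 50 + 3 = 11 \cdot 50 + 3 = 550 + 3 = 553$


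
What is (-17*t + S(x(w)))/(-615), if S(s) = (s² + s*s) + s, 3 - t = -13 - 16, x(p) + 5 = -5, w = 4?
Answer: 118/205 ≈ 0.57561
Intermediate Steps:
x(p) = -10 (x(p) = -5 - 5 = -10)
t = 32 (t = 3 - (-13 - 16) = 3 - 1*(-29) = 3 + 29 = 32)
S(s) = s + 2*s² (S(s) = (s² + s²) + s = 2*s² + s = s + 2*s²)
(-17*t + S(x(w)))/(-615) = (-17*32 - 10*(1 + 2*(-10)))/(-615) = (-544 - 10*(1 - 20))*(-1/615) = (-544 - 10*(-19))*(-1/615) = (-544 + 190)*(-1/615) = -354*(-1/615) = 118/205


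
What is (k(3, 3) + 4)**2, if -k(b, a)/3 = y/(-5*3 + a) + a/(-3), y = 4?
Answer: 64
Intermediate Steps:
k(b, a) = a - 12/(-15 + a) (k(b, a) = -3*(4/(-5*3 + a) + a/(-3)) = -3*(4/(-15 + a) + a*(-1/3)) = -3*(4/(-15 + a) - a/3) = a - 12/(-15 + a))
(k(3, 3) + 4)**2 = ((-12 + 3**2 - 15*3)/(-15 + 3) + 4)**2 = ((-12 + 9 - 45)/(-12) + 4)**2 = (-1/12*(-48) + 4)**2 = (4 + 4)**2 = 8**2 = 64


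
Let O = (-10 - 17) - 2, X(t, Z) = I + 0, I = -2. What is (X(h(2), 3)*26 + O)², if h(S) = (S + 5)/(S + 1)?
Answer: 6561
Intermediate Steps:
h(S) = (5 + S)/(1 + S)
X(t, Z) = -2 (X(t, Z) = -2 + 0 = -2)
O = -29 (O = -27 - 2 = -29)
(X(h(2), 3)*26 + O)² = (-2*26 - 29)² = (-52 - 29)² = (-81)² = 6561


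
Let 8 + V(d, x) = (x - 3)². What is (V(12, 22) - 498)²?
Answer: 21025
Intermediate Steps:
V(d, x) = -8 + (-3 + x)² (V(d, x) = -8 + (x - 3)² = -8 + (-3 + x)²)
(V(12, 22) - 498)² = ((-8 + (-3 + 22)²) - 498)² = ((-8 + 19²) - 498)² = ((-8 + 361) - 498)² = (353 - 498)² = (-145)² = 21025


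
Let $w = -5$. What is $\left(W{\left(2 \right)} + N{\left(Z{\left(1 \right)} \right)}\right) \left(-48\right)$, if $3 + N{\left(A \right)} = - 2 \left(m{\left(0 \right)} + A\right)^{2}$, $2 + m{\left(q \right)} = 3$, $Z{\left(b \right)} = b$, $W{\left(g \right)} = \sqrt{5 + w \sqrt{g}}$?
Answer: $528 - 48 \sqrt{5 - 5 \sqrt{2}} \approx 528.0 - 69.078 i$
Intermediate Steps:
$W{\left(g \right)} = \sqrt{5 - 5 \sqrt{g}}$
$m{\left(q \right)} = 1$ ($m{\left(q \right)} = -2 + 3 = 1$)
$N{\left(A \right)} = -3 - 2 \left(1 + A\right)^{2}$
$\left(W{\left(2 \right)} + N{\left(Z{\left(1 \right)} \right)}\right) \left(-48\right) = \left(\sqrt{5 - 5 \sqrt{2}} - \left(3 + 2 \left(1 + 1\right)^{2}\right)\right) \left(-48\right) = \left(\sqrt{5 - 5 \sqrt{2}} - \left(3 + 2 \cdot 2^{2}\right)\right) \left(-48\right) = \left(\sqrt{5 - 5 \sqrt{2}} - 11\right) \left(-48\right) = \left(-11 + \sqrt{5 - 5 \sqrt{2}}\right) \left(-48\right) = 528 - 48 \sqrt{5 - 5 \sqrt{2}}$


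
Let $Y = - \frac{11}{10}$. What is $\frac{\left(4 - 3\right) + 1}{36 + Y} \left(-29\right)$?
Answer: $- \frac{580}{349} \approx -1.6619$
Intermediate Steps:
$Y = - \frac{11}{10} \approx -1.1$
$\frac{\left(4 - 3\right) + 1}{36 + Y} \left(-29\right) = \frac{\left(4 - 3\right) + 1}{36 - \frac{11}{10}} \left(-29\right) = \frac{1 + 1}{\frac{349}{10}} \left(-29\right) = \frac{10}{349} \cdot 2 \left(-29\right) = \frac{20}{349} \left(-29\right) = - \frac{580}{349}$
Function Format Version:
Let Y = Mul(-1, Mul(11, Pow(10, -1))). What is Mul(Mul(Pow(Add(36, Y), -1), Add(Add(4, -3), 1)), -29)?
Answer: Rational(-580, 349) ≈ -1.6619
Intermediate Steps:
Y = Rational(-11, 10) (Y = Mul(-1, Mul(11, Rational(1, 10))) = Mul(-1, Rational(11, 10)) = Rational(-11, 10) ≈ -1.1000)
Mul(Mul(Pow(Add(36, Y), -1), Add(Add(4, -3), 1)), -29) = Mul(Mul(Pow(Add(36, Rational(-11, 10)), -1), Add(Add(4, -3), 1)), -29) = Mul(Mul(Pow(Rational(349, 10), -1), Add(1, 1)), -29) = Mul(Mul(Rational(10, 349), 2), -29) = Mul(Rational(20, 349), -29) = Rational(-580, 349)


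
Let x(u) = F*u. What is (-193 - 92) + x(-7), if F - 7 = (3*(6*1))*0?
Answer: -334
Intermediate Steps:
F = 7 (F = 7 + (3*(6*1))*0 = 7 + (3*6)*0 = 7 + 18*0 = 7 + 0 = 7)
x(u) = 7*u
(-193 - 92) + x(-7) = (-193 - 92) + 7*(-7) = -285 - 49 = -334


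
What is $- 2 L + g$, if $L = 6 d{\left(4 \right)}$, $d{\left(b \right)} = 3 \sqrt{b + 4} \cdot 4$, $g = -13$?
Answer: $-13 - 288 \sqrt{2} \approx -420.29$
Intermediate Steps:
$d{\left(b \right)} = 12 \sqrt{4 + b}$ ($d{\left(b \right)} = 3 \sqrt{4 + b} 4 = 12 \sqrt{4 + b}$)
$L = 144 \sqrt{2}$ ($L = 6 \cdot 12 \sqrt{4 + 4} = 6 \cdot 12 \sqrt{8} = 6 \cdot 12 \cdot 2 \sqrt{2} = 6 \cdot 24 \sqrt{2} = 144 \sqrt{2} \approx 203.65$)
$- 2 L + g = - 2 \cdot 144 \sqrt{2} - 13 = - 288 \sqrt{2} - 13 = -13 - 288 \sqrt{2}$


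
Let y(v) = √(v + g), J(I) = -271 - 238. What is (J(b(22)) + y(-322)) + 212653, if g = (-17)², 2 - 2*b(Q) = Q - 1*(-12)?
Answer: 212144 + I*√33 ≈ 2.1214e+5 + 5.7446*I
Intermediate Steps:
b(Q) = -5 - Q/2 (b(Q) = 1 - (Q - 1*(-12))/2 = 1 - (Q + 12)/2 = 1 - (12 + Q)/2 = 1 + (-6 - Q/2) = -5 - Q/2)
g = 289
J(I) = -509
y(v) = √(289 + v) (y(v) = √(v + 289) = √(289 + v))
(J(b(22)) + y(-322)) + 212653 = (-509 + √(289 - 322)) + 212653 = (-509 + √(-33)) + 212653 = (-509 + I*√33) + 212653 = 212144 + I*√33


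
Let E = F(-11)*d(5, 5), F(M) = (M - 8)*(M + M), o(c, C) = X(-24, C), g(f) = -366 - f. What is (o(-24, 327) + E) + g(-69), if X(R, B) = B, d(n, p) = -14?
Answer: -5822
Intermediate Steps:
o(c, C) = C
F(M) = 2*M*(-8 + M) (F(M) = (-8 + M)*(2*M) = 2*M*(-8 + M))
E = -5852 (E = (2*(-11)*(-8 - 11))*(-14) = (2*(-11)*(-19))*(-14) = 418*(-14) = -5852)
(o(-24, 327) + E) + g(-69) = (327 - 5852) + (-366 - 1*(-69)) = -5525 + (-366 + 69) = -5525 - 297 = -5822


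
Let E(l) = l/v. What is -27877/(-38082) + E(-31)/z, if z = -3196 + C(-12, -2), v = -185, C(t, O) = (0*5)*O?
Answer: 8240687239/11258181660 ≈ 0.73197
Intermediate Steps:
C(t, O) = 0 (C(t, O) = 0*O = 0)
z = -3196 (z = -3196 + 0 = -3196)
E(l) = -l/185 (E(l) = l/(-185) = l*(-1/185) = -l/185)
-27877/(-38082) + E(-31)/z = -27877/(-38082) - 1/185*(-31)/(-3196) = -27877*(-1/38082) + (31/185)*(-1/3196) = 27877/38082 - 31/591260 = 8240687239/11258181660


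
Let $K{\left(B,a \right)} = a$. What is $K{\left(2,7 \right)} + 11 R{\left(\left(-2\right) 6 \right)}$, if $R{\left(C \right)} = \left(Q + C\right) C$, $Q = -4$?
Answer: $2119$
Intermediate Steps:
$R{\left(C \right)} = C \left(-4 + C\right)$ ($R{\left(C \right)} = \left(-4 + C\right) C = C \left(-4 + C\right)$)
$K{\left(2,7 \right)} + 11 R{\left(\left(-2\right) 6 \right)} = 7 + 11 \left(-2\right) 6 \left(-4 - 12\right) = 7 + 11 \left(- 12 \left(-4 - 12\right)\right) = 7 + 11 \left(\left(-12\right) \left(-16\right)\right) = 7 + 11 \cdot 192 = 7 + 2112 = 2119$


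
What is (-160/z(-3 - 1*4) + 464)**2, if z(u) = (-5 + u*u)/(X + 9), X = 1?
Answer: 22127616/121 ≈ 1.8287e+5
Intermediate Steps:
z(u) = -1/2 + u**2/10 (z(u) = (-5 + u*u)/(1 + 9) = (-5 + u**2)/10 = (-5 + u**2)*(1/10) = -1/2 + u**2/10)
(-160/z(-3 - 1*4) + 464)**2 = (-160/(-1/2 + (-3 - 1*4)**2/10) + 464)**2 = (-160/(-1/2 + (-3 - 4)**2/10) + 464)**2 = (-160/(-1/2 + (1/10)*(-7)**2) + 464)**2 = (-160/(-1/2 + (1/10)*49) + 464)**2 = (-160/(-1/2 + 49/10) + 464)**2 = (-160/22/5 + 464)**2 = (-160*5/22 + 464)**2 = (-400/11 + 464)**2 = (4704/11)**2 = 22127616/121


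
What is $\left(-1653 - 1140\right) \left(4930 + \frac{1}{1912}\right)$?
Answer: $- \frac{26327267673}{1912} \approx -1.3769 \cdot 10^{7}$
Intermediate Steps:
$\left(-1653 - 1140\right) \left(4930 + \frac{1}{1912}\right) = - 2793 \left(4930 + \frac{1}{1912}\right) = \left(-2793\right) \frac{9426161}{1912} = - \frac{26327267673}{1912}$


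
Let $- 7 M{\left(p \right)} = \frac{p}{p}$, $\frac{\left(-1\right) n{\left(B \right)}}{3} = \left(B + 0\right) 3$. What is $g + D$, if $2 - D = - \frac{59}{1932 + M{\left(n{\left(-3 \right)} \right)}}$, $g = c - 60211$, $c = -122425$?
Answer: $- \frac{2469759169}{13523} \approx -1.8263 \cdot 10^{5}$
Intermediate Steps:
$g = -182636$ ($g = -122425 - 60211 = -182636$)
$n{\left(B \right)} = - 9 B$ ($n{\left(B \right)} = - 3 \left(B + 0\right) 3 = - 3 B 3 = - 3 \cdot 3 B = - 9 B$)
$M{\left(p \right)} = - \frac{1}{7}$ ($M{\left(p \right)} = - \frac{p \frac{1}{p}}{7} = \left(- \frac{1}{7}\right) 1 = - \frac{1}{7}$)
$D = \frac{27459}{13523}$ ($D = 2 - - \frac{59}{1932 - \frac{1}{7}} = 2 - - \frac{59}{\frac{13523}{7}} = 2 - \left(-59\right) \frac{7}{13523} = 2 - - \frac{413}{13523} = 2 + \frac{413}{13523} = \frac{27459}{13523} \approx 2.0305$)
$g + D = -182636 + \frac{27459}{13523} = - \frac{2469759169}{13523}$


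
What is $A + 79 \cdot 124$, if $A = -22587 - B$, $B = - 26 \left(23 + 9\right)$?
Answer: $-11959$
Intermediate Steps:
$B = -832$ ($B = \left(-26\right) 32 = -832$)
$A = -21755$ ($A = -22587 - -832 = -22587 + 832 = -21755$)
$A + 79 \cdot 124 = -21755 + 79 \cdot 124 = -21755 + 9796 = -11959$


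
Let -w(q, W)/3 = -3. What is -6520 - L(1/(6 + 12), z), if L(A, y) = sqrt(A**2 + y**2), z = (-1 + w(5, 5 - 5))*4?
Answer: -6520 - sqrt(331777)/18 ≈ -6552.0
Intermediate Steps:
w(q, W) = 9 (w(q, W) = -3*(-3) = 9)
z = 32 (z = (-1 + 9)*4 = 8*4 = 32)
-6520 - L(1/(6 + 12), z) = -6520 - sqrt((1/(6 + 12))**2 + 32**2) = -6520 - sqrt((1/18)**2 + 1024) = -6520 - sqrt(1/324 + 1024) = -6520 - sqrt(331777/324) = -6520 - sqrt(331777)/18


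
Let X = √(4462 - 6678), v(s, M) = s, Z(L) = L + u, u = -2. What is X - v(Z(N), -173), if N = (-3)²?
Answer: -7 + 2*I*√554 ≈ -7.0 + 47.074*I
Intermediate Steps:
N = 9
Z(L) = -2 + L (Z(L) = L - 2 = -2 + L)
X = 2*I*√554 (X = √(-2216) = 2*I*√554 ≈ 47.074*I)
X - v(Z(N), -173) = 2*I*√554 - (-2 + 9) = 2*I*√554 - 1*7 = 2*I*√554 - 7 = -7 + 2*I*√554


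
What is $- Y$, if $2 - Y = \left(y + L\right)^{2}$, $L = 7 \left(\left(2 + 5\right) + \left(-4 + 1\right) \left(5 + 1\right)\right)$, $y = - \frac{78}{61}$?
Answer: $\frac{22793183}{3721} \approx 6125.6$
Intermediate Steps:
$y = - \frac{78}{61}$ ($y = \left(-78\right) \frac{1}{61} = - \frac{78}{61} \approx -1.2787$)
$L = -77$ ($L = 7 \left(7 - 18\right) = 7 \left(-11\right) = -77$)
$Y = - \frac{22793183}{3721}$ ($Y = 2 - \left(- \frac{78}{61} - 77\right)^{2} = 2 - \left(- \frac{4775}{61}\right)^{2} = 2 - \frac{22800625}{3721} = - \frac{22793183}{3721} \approx -6125.6$)
$- Y = \left(-1\right) \left(- \frac{22793183}{3721}\right) = \frac{22793183}{3721}$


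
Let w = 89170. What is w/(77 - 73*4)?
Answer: -17834/43 ≈ -414.74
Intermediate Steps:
w/(77 - 73*4) = 89170/(77 - 73*4) = 89170/(77 - 292) = 89170/(-215) = 89170*(-1/215) = -17834/43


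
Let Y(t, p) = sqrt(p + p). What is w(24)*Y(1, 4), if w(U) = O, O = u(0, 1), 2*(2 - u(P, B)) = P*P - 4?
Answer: 8*sqrt(2) ≈ 11.314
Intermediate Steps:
u(P, B) = 4 - P**2/2 (u(P, B) = 2 - (P*P - 4)/2 = 2 - (P**2 - 4)/2 = 2 - (-4 + P**2)/2 = 2 + (2 - P**2/2) = 4 - P**2/2)
O = 4 (O = 4 - 1/2*0**2 = 4 - 1/2*0 = 4 + 0 = 4)
w(U) = 4
Y(t, p) = sqrt(2)*sqrt(p) (Y(t, p) = sqrt(2*p) = sqrt(2)*sqrt(p))
w(24)*Y(1, 4) = 4*(sqrt(2)*sqrt(4)) = 4*(sqrt(2)*2) = 4*(2*sqrt(2)) = 8*sqrt(2)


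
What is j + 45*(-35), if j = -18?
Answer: -1593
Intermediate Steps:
j + 45*(-35) = -18 + 45*(-35) = -18 - 1575 = -1593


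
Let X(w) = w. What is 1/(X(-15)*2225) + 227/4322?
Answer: 7571803/144246750 ≈ 0.052492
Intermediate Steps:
1/(X(-15)*2225) + 227/4322 = 1/(-15*2225) + 227/4322 = -1/15*1/2225 + 227*(1/4322) = -1/33375 + 227/4322 = 7571803/144246750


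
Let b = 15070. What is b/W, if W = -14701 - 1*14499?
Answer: -1507/2920 ≈ -0.51610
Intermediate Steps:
W = -29200 (W = -14701 - 14499 = -29200)
b/W = 15070/(-29200) = 15070*(-1/29200) = -1507/2920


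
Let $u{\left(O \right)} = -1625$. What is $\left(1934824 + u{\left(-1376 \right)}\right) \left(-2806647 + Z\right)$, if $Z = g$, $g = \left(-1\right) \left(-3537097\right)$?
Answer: $1412105209550$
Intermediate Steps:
$g = 3537097$
$Z = 3537097$
$\left(1934824 + u{\left(-1376 \right)}\right) \left(-2806647 + Z\right) = \left(1934824 - 1625\right) \left(-2806647 + 3537097\right) = 1933199 \cdot 730450 = 1412105209550$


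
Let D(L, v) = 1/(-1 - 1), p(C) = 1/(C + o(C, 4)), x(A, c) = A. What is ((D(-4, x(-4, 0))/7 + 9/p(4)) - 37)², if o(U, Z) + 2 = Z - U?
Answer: 71289/196 ≈ 363.72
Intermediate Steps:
o(U, Z) = -2 + Z - U (o(U, Z) = -2 + (Z - U) = -2 + Z - U)
p(C) = ½ (p(C) = 1/(C + (-2 + 4 - C)) = 1/(C + (2 - C)) = 1/2 = ½)
D(L, v) = -½ (D(L, v) = 1/(-2) = -½)
((D(-4, x(-4, 0))/7 + 9/p(4)) - 37)² = ((-½/7 + 9/(½)) - 37)² = ((-½*⅐ + 9*2) - 37)² = ((-1/14 + 18) - 37)² = (251/14 - 37)² = (-267/14)² = 71289/196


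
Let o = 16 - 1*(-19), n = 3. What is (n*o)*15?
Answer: 1575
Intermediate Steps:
o = 35 (o = 16 + 19 = 35)
(n*o)*15 = (3*35)*15 = 105*15 = 1575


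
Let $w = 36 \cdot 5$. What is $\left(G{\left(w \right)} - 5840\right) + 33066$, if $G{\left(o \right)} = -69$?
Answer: $27157$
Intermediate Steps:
$w = 180$
$\left(G{\left(w \right)} - 5840\right) + 33066 = \left(-69 - 5840\right) + 33066 = -5909 + 33066 = 27157$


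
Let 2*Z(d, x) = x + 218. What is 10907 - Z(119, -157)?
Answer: 21753/2 ≈ 10877.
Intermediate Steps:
Z(d, x) = 109 + x/2 (Z(d, x) = (x + 218)/2 = (218 + x)/2 = 109 + x/2)
10907 - Z(119, -157) = 10907 - (109 + (1/2)*(-157)) = 10907 - (109 - 157/2) = 10907 - 1*61/2 = 10907 - 61/2 = 21753/2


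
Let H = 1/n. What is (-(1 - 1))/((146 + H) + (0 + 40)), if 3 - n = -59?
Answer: 0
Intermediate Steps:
n = 62 (n = 3 - 1*(-59) = 3 + 59 = 62)
H = 1/62 ≈ 0.016129
(-(1 - 1))/((146 + H) + (0 + 40)) = (-(1 - 1))/((146 + 1/62) + (0 + 40)) = (-1*0)/(9053/62 + 40) = 0/(11533/62) = 0*(62/11533) = 0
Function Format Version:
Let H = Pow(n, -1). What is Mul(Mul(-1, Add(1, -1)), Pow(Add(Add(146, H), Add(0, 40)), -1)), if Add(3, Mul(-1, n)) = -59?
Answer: 0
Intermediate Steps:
n = 62 (n = Add(3, Mul(-1, -59)) = Add(3, 59) = 62)
H = Rational(1, 62) (H = Pow(62, -1) = Rational(1, 62) ≈ 0.016129)
Mul(Mul(-1, Add(1, -1)), Pow(Add(Add(146, H), Add(0, 40)), -1)) = Mul(Mul(-1, Add(1, -1)), Pow(Add(Add(146, Rational(1, 62)), Add(0, 40)), -1)) = Mul(Mul(-1, 0), Pow(Add(Rational(9053, 62), 40), -1)) = Mul(0, Pow(Rational(11533, 62), -1)) = Mul(0, Rational(62, 11533)) = 0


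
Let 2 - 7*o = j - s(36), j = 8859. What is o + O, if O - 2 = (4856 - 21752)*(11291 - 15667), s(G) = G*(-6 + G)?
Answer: 73935787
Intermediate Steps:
O = 73936898 (O = 2 + (4856 - 21752)*(11291 - 15667) = 2 - 16896*(-4376) = 2 + 73936896 = 73936898)
o = -1111 (o = 2/7 - (8859 - 36*(-6 + 36))/7 = 2/7 - (8859 - 36*30)/7 = 2/7 - (8859 - 1*1080)/7 = 2/7 - (8859 - 1080)/7 = 2/7 - 1/7*7779 = 2/7 - 7779/7 = -1111)
o + O = -1111 + 73936898 = 73935787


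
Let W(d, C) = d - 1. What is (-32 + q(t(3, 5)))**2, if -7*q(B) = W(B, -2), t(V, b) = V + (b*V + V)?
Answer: 59536/49 ≈ 1215.0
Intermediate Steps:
t(V, b) = 2*V + V*b (t(V, b) = V + (V*b + V) = V + (V + V*b) = 2*V + V*b)
W(d, C) = -1 + d
q(B) = 1/7 - B/7 (q(B) = -(-1 + B)/7 = 1/7 - B/7)
(-32 + q(t(3, 5)))**2 = (-32 + (1/7 - 3*(2 + 5)/7))**2 = (-32 + (1/7 - 3*7/7))**2 = (-32 + (1/7 - 1/7*21))**2 = (-32 + (1/7 - 3))**2 = (-32 - 20/7)**2 = (-244/7)**2 = 59536/49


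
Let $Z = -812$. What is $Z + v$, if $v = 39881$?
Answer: $39069$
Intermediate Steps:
$Z + v = -812 + 39881 = 39069$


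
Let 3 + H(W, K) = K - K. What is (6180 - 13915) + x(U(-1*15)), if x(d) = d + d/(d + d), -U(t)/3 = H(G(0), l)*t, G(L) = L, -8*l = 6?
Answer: -15739/2 ≈ -7869.5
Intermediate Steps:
l = -3/4 (l = -1/8*6 = -3/4 ≈ -0.75000)
H(W, K) = -3 (H(W, K) = -3 + (K - K) = -3 + 0 = -3)
U(t) = 9*t (U(t) = -(-9)*t = 9*t)
x(d) = 1/2 + d (x(d) = d + d/((2*d)) = d + d*(1/(2*d)) = d + 1/2 = 1/2 + d)
(6180 - 13915) + x(U(-1*15)) = (6180 - 13915) + (1/2 + 9*(-1*15)) = -7735 + (1/2 + 9*(-15)) = -7735 + (1/2 - 135) = -7735 - 269/2 = -15739/2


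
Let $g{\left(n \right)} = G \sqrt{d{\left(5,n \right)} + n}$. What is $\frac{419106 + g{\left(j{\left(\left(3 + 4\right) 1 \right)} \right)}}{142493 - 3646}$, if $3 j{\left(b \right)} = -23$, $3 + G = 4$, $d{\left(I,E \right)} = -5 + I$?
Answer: $\frac{419106}{138847} + \frac{i \sqrt{69}}{416541} \approx 3.0185 + 1.9942 \cdot 10^{-5} i$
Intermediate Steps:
$G = 1$ ($G = -3 + 4 = 1$)
$j{\left(b \right)} = - \frac{23}{3}$ ($j{\left(b \right)} = \frac{1}{3} \left(-23\right) = - \frac{23}{3}$)
$g{\left(n \right)} = \sqrt{n}$ ($g{\left(n \right)} = 1 \sqrt{\left(-5 + 5\right) + n} = 1 \sqrt{0 + n} = 1 \sqrt{n} = \sqrt{n}$)
$\frac{419106 + g{\left(j{\left(\left(3 + 4\right) 1 \right)} \right)}}{142493 - 3646} = \frac{419106 + \sqrt{- \frac{23}{3}}}{142493 - 3646} = \frac{419106 + \frac{i \sqrt{69}}{3}}{138847} = \left(419106 + \frac{i \sqrt{69}}{3}\right) \frac{1}{138847} = \frac{419106}{138847} + \frac{i \sqrt{69}}{416541}$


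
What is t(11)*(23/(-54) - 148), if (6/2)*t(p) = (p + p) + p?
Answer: -88165/54 ≈ -1632.7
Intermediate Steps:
t(p) = p (t(p) = ((p + p) + p)/3 = (2*p + p)/3 = (3*p)/3 = p)
t(11)*(23/(-54) - 148) = 11*(23/(-54) - 148) = 11*(23*(-1/54) - 148) = 11*(-23/54 - 148) = 11*(-8015/54) = -88165/54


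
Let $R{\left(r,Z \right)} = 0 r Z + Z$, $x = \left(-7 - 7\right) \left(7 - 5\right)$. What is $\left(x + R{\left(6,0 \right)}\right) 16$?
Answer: $-448$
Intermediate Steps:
$x = -28$ ($x = \left(-14\right) 2 = -28$)
$R{\left(r,Z \right)} = Z$ ($R{\left(r,Z \right)} = 0 Z + Z = 0 + Z = Z$)
$\left(x + R{\left(6,0 \right)}\right) 16 = \left(-28 + 0\right) 16 = \left(-28\right) 16 = -448$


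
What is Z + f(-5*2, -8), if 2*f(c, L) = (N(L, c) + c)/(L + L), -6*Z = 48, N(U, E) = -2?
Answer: -61/8 ≈ -7.6250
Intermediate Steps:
Z = -8 (Z = -⅙*48 = -8)
f(c, L) = (-2 + c)/(4*L) (f(c, L) = ((-2 + c)/(L + L))/2 = ((-2 + c)/((2*L)))/2 = ((-2 + c)*(1/(2*L)))/2 = ((-2 + c)/(2*L))/2 = (-2 + c)/(4*L))
Z + f(-5*2, -8) = -8 + (¼)*(-2 - 5*2)/(-8) = -8 + (¼)*(-⅛)*(-2 - 10) = -8 + (¼)*(-⅛)*(-12) = -8 + 3/8 = -61/8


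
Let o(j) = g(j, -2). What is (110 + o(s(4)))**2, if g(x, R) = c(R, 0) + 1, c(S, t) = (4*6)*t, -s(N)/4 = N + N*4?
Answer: 12321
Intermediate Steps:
s(N) = -20*N (s(N) = -4*(N + N*4) = -4*(N + 4*N) = -20*N)
c(S, t) = 24*t
g(x, R) = 1 (g(x, R) = 24*0 + 1 = 0 + 1 = 1)
o(j) = 1
(110 + o(s(4)))**2 = (110 + 1)**2 = 111**2 = 12321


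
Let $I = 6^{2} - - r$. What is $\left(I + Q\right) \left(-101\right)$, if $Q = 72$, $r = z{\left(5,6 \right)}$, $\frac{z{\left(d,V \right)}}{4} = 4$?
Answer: $-12524$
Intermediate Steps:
$z{\left(d,V \right)} = 16$ ($z{\left(d,V \right)} = 4 \cdot 4 = 16$)
$r = 16$
$I = 52$ ($I = 6^{2} - \left(-1\right) 16 = 36 - -16 = 36 + 16 = 52$)
$\left(I + Q\right) \left(-101\right) = \left(52 + 72\right) \left(-101\right) = 124 \left(-101\right) = -12524$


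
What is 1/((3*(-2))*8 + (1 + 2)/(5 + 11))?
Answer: -16/765 ≈ -0.020915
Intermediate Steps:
1/((3*(-2))*8 + (1 + 2)/(5 + 11)) = 1/(-6*8 + 3/16) = 1/(-48 + (1/16)*3) = 1/(-48 + 3/16) = 1/(-765/16) = -16/765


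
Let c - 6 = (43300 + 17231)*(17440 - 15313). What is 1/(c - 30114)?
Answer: 1/128719329 ≈ 7.7688e-9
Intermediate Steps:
c = 128749443 (c = 6 + (43300 + 17231)*(17440 - 15313) = 6 + 60531*2127 = 6 + 128749437 = 128749443)
1/(c - 30114) = 1/(128749443 - 30114) = 1/128719329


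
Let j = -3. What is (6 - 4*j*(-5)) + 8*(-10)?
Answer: -134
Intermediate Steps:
(6 - 4*j*(-5)) + 8*(-10) = (6 - 4*(-3)*(-5)) + 8*(-10) = (6 + 12*(-5)) - 80 = (6 - 60) - 80 = -54 - 80 = -134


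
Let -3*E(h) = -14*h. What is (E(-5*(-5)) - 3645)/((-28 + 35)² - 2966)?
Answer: 10585/8751 ≈ 1.2096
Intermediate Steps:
E(h) = 14*h/3 (E(h) = -(-14)*h/3 = 14*h/3)
(E(-5*(-5)) - 3645)/((-28 + 35)² - 2966) = (14*(-5*(-5))/3 - 3645)/((-28 + 35)² - 2966) = ((14/3)*25 - 3645)/(7² - 2966) = (350/3 - 3645)/(49 - 2966) = -10585/3/(-2917) = -10585/3*(-1/2917) = 10585/8751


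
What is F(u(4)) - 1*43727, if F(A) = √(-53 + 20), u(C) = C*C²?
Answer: -43727 + I*√33 ≈ -43727.0 + 5.7446*I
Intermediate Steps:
u(C) = C³
F(A) = I*√33 (F(A) = √(-33) = I*√33)
F(u(4)) - 1*43727 = I*√33 - 1*43727 = I*√33 - 43727 = -43727 + I*√33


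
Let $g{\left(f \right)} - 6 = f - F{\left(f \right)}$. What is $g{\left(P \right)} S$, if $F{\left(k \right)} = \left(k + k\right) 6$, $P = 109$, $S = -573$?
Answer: $683589$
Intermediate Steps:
$F{\left(k \right)} = 12 k$ ($F{\left(k \right)} = 2 k 6 = 12 k$)
$g{\left(f \right)} = 6 - 11 f$ ($g{\left(f \right)} = 6 + \left(f - 12 f\right) = 6 - 11 f$)
$g{\left(P \right)} S = \left(6 - 1199\right) \left(-573\right) = \left(-1193\right) \left(-573\right) = 683589$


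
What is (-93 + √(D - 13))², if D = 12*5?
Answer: (93 - √47)² ≈ 7420.9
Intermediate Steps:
D = 60
(-93 + √(D - 13))² = (-93 + √(60 - 13))² = (-93 + √47)²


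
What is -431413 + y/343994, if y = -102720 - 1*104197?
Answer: -148403690439/343994 ≈ -4.3141e+5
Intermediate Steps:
y = -206917 (y = -102720 - 104197 = -206917)
-431413 + y/343994 = -431413 - 206917/343994 = -148403690439/343994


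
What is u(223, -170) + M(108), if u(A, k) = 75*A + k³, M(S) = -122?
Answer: -4896397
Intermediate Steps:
u(A, k) = k³ + 75*A
u(223, -170) + M(108) = ((-170)³ + 75*223) - 122 = (-4913000 + 16725) - 122 = -4896275 - 122 = -4896397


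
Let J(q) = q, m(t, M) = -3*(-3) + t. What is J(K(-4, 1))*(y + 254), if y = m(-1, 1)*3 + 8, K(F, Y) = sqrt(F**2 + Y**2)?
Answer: 286*sqrt(17) ≈ 1179.2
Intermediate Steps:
m(t, M) = 9 + t
y = 32 (y = (9 - 1)*3 + 8 = 8*3 + 8 = 24 + 8 = 32)
J(K(-4, 1))*(y + 254) = sqrt((-4)**2 + 1**2)*(32 + 254) = sqrt(16 + 1)*286 = sqrt(17)*286 = 286*sqrt(17)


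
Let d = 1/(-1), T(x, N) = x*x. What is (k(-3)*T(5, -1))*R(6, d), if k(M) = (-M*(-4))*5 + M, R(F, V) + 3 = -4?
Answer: 11025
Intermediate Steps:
T(x, N) = x²
d = -1
R(F, V) = -7 (R(F, V) = -3 - 4 = -7)
k(M) = 21*M (k(M) = (4*M)*5 + M = 20*M + M = 21*M)
(k(-3)*T(5, -1))*R(6, d) = ((21*(-3))*5²)*(-7) = -63*25*(-7) = -1575*(-7) = 11025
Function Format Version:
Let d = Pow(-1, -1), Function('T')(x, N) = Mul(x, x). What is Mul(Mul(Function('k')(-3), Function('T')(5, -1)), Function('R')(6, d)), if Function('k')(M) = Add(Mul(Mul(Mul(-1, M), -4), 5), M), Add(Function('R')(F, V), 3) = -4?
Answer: 11025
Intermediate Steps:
Function('T')(x, N) = Pow(x, 2)
d = -1
Function('R')(F, V) = -7 (Function('R')(F, V) = Add(-3, -4) = -7)
Function('k')(M) = Mul(21, M) (Function('k')(M) = Add(Mul(Mul(4, M), 5), M) = Add(Mul(20, M), M) = Mul(21, M))
Mul(Mul(Function('k')(-3), Function('T')(5, -1)), Function('R')(6, d)) = Mul(Mul(Mul(21, -3), Pow(5, 2)), -7) = Mul(Mul(-63, 25), -7) = Mul(-1575, -7) = 11025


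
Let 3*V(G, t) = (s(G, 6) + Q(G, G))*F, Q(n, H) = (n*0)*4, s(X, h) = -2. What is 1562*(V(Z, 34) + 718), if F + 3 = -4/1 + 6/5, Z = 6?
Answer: 16913336/15 ≈ 1.1276e+6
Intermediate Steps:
Q(n, H) = 0 (Q(n, H) = 0*4 = 0)
F = -29/5 (F = -3 + (-4/1 + 6/5) = -3 + (-4*1 + 6*(1/5)) = -3 + (-4 + 6/5) = -3 - 14/5 = -29/5 ≈ -5.8000)
V(G, t) = 58/15 (V(G, t) = ((-2 + 0)*(-29/5))/3 = (-2*(-29/5))/3 = (1/3)*(58/5) = 58/15)
1562*(V(Z, 34) + 718) = 1562*(58/15 + 718) = 1562*(10828/15) = 16913336/15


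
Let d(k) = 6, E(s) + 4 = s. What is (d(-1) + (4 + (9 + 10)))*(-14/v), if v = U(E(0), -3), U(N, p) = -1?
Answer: 406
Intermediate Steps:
E(s) = -4 + s
v = -1
(d(-1) + (4 + (9 + 10)))*(-14/v) = (6 + (4 + (9 + 10)))*(-14/(-1)) = (6 + (4 + 19))*(-14*(-1)) = (6 + 23)*14 = 29*14 = 406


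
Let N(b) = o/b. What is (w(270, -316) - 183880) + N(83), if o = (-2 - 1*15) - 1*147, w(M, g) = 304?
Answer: -15236972/83 ≈ -1.8358e+5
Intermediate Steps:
o = -164 (o = (-2 - 15) - 147 = -17 - 147 = -164)
N(b) = -164/b
(w(270, -316) - 183880) + N(83) = (304 - 183880) - 164/83 = -183576 - 164*1/83 = -183576 - 164/83 = -15236972/83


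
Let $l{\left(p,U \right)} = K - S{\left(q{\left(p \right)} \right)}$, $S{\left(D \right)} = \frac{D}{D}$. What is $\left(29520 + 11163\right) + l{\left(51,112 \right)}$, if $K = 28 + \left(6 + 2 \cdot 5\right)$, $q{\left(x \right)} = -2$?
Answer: $40726$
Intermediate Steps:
$S{\left(D \right)} = 1$
$K = 44$ ($K = 28 + \left(6 + 10\right) = 28 + 16 = 44$)
$l{\left(p,U \right)} = 43$ ($l{\left(p,U \right)} = 44 - 1 = 43$)
$\left(29520 + 11163\right) + l{\left(51,112 \right)} = \left(29520 + 11163\right) + 43 = 40683 + 43 = 40726$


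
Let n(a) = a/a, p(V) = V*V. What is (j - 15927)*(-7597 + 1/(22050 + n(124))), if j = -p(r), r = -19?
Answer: 2728589312448/22051 ≈ 1.2374e+8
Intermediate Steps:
p(V) = V²
n(a) = 1
j = -361 (j = -1*(-19)² = -1*361 = -361)
(j - 15927)*(-7597 + 1/(22050 + n(124))) = (-361 - 15927)*(-7597 + 1/(22050 + 1)) = -16288*(-7597 + 1/22051) = -16288*(-167521446/22051) = 2728589312448/22051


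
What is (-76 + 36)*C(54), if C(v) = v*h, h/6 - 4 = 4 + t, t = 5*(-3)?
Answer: 90720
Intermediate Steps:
t = -15
h = -42 (h = 24 + 6*(4 - 15) = 24 + 6*(-11) = 24 - 66 = -42)
C(v) = -42*v (C(v) = v*(-42) = -42*v)
(-76 + 36)*C(54) = (-76 + 36)*(-42*54) = -40*(-2268) = 90720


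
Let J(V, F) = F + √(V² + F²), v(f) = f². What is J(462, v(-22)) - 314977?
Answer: -314493 + 110*√37 ≈ -3.1382e+5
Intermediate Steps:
J(V, F) = F + √(F² + V²)
J(462, v(-22)) - 314977 = ((-22)² + √(((-22)²)² + 462²)) - 314977 = (484 + √(484² + 213444)) - 314977 = (484 + √(234256 + 213444)) - 314977 = (484 + √447700) - 314977 = (484 + 110*√37) - 314977 = -314493 + 110*√37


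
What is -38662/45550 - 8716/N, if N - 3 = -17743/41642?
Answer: -8268296284373/2441092825 ≈ -3387.1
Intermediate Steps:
N = 107183/41642 (N = 3 - 17743/41642 = 107183/41642 ≈ 2.5739)
-38662/45550 - 8716/N = -38662/45550 - 8716/107183/41642 = -38662*1/45550 - 8716*41642/107183 = -19331/22775 - 362951672/107183 = -8268296284373/2441092825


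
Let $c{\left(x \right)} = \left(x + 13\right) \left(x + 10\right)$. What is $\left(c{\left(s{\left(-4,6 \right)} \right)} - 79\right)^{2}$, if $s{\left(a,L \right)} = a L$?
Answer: $5625$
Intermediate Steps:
$s{\left(a,L \right)} = L a$
$c{\left(x \right)} = \left(10 + x\right) \left(13 + x\right)$ ($c{\left(x \right)} = \left(13 + x\right) \left(10 + x\right) = \left(10 + x\right) \left(13 + x\right)$)
$\left(c{\left(s{\left(-4,6 \right)} \right)} - 79\right)^{2} = \left(\left(130 + \left(6 \left(-4\right)\right)^{2} + 23 \cdot 6 \left(-4\right)\right) - 79\right)^{2} = \left(\left(130 + \left(-24\right)^{2} + 23 \left(-24\right)\right) - 79\right)^{2} = \left(\left(130 + 576 - 552\right) - 79\right)^{2} = \left(154 - 79\right)^{2} = 75^{2} = 5625$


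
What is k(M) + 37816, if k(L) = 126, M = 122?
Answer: 37942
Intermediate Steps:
k(M) + 37816 = 126 + 37816 = 37942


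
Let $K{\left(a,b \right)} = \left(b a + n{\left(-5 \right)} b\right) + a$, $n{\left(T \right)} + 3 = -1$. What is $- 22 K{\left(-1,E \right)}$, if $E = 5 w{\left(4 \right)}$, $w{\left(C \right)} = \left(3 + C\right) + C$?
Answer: $6072$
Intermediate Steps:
$w{\left(C \right)} = 3 + 2 C$
$n{\left(T \right)} = -4$ ($n{\left(T \right)} = -3 - 1 = -4$)
$E = 55$ ($E = 5 \left(3 + 2 \cdot 4\right) = 5 \left(3 + 8\right) = 5 \cdot 11 = 55$)
$K{\left(a,b \right)} = a - 4 b + a b$ ($K{\left(a,b \right)} = \left(b a - 4 b\right) + a = \left(a b - 4 b\right) + a = \left(- 4 b + a b\right) + a = a - 4 b + a b$)
$- 22 K{\left(-1,E \right)} = - 22 \left(-1 - 220 - 55\right) = \left(-22\right) \left(-276\right) = 6072$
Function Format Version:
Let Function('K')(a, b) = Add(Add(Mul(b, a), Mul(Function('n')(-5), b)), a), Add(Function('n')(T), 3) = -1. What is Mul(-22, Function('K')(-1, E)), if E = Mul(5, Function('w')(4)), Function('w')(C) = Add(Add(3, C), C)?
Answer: 6072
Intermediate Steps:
Function('w')(C) = Add(3, Mul(2, C))
Function('n')(T) = -4 (Function('n')(T) = Add(-3, -1) = -4)
E = 55 (E = Mul(5, Add(3, Mul(2, 4))) = Mul(5, Add(3, 8)) = Mul(5, 11) = 55)
Function('K')(a, b) = Add(a, Mul(-4, b), Mul(a, b)) (Function('K')(a, b) = Add(Add(Mul(b, a), Mul(-4, b)), a) = Add(Add(Mul(a, b), Mul(-4, b)), a) = Add(Add(Mul(-4, b), Mul(a, b)), a) = Add(a, Mul(-4, b), Mul(a, b)))
Mul(-22, Function('K')(-1, E)) = Mul(-22, Add(-1, Mul(-4, 55), Mul(-1, 55))) = Mul(-22, Add(-1, -220, -55)) = Mul(-22, -276) = 6072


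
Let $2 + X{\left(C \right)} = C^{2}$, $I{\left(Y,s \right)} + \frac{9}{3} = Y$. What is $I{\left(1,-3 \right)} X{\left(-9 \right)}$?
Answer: $-158$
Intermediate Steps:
$I{\left(Y,s \right)} = -3 + Y$
$X{\left(C \right)} = -2 + C^{2}$
$I{\left(1,-3 \right)} X{\left(-9 \right)} = \left(-3 + 1\right) \left(-2 + \left(-9\right)^{2}\right) = - 2 \left(-2 + 81\right) = \left(-2\right) 79 = -158$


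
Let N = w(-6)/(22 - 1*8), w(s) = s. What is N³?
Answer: -27/343 ≈ -0.078717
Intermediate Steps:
N = -3/7 (N = -6/(22 - 1*8) = -6/(22 - 8) = -6/14 = -6*1/14 = -3/7 ≈ -0.42857)
N³ = (-3/7)³ = -27/343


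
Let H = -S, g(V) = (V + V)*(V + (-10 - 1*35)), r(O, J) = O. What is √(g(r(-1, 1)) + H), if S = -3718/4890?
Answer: √554523555/2445 ≈ 9.6312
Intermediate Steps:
S = -1859/2445 (S = -3718*1/4890 = -1859/2445 ≈ -0.76033)
g(V) = 2*V*(-45 + V) (g(V) = (2*V)*(V + (-10 - 35)) = (2*V)*(V - 45) = (2*V)*(-45 + V) = 2*V*(-45 + V))
H = 1859/2445 (H = -1*(-1859/2445) = 1859/2445 ≈ 0.76033)
√(g(r(-1, 1)) + H) = √(2*(-1)*(-45 - 1) + 1859/2445) = √(2*(-1)*(-46) + 1859/2445) = √(92 + 1859/2445) = √(226799/2445) = √554523555/2445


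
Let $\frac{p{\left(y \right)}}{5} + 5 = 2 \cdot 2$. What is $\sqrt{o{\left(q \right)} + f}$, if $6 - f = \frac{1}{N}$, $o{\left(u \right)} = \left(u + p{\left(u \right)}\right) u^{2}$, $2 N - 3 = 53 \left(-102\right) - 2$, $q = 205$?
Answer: $\frac{6 \sqrt{6820668206110}}{5405} \approx 2899.1$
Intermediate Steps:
$p{\left(y \right)} = -5$ ($p{\left(y \right)} = -25 + 5 \cdot 2 \cdot 2 = -25 + 5 \cdot 4 = -25 + 20 = -5$)
$N = - \frac{5405}{2}$ ($N = \frac{3}{2} + \frac{53 \left(-102\right) - 2}{2} = \frac{3}{2} + \frac{-5406 - 2}{2} = \frac{3}{2} + \frac{1}{2} \left(-5408\right) = \frac{3}{2} - 2704 = - \frac{5405}{2} \approx -2702.5$)
$o{\left(u \right)} = u^{2} \left(-5 + u\right)$ ($o{\left(u \right)} = \left(u - 5\right) u^{2} = \left(-5 + u\right) u^{2} = u^{2} \left(-5 + u\right)$)
$f = \frac{32432}{5405}$ ($f = 6 - \frac{1}{- \frac{5405}{2}} = 6 - - \frac{2}{5405} = 6 + \frac{2}{5405} = \frac{32432}{5405} \approx 6.0004$)
$\sqrt{o{\left(q \right)} + f} = \sqrt{205^{2} \left(-5 + 205\right) + \frac{32432}{5405}} = \sqrt{42025 \cdot 200 + \frac{32432}{5405}} = \sqrt{8405000 + \frac{32432}{5405}} = \sqrt{\frac{45429057432}{5405}} = \frac{6 \sqrt{6820668206110}}{5405}$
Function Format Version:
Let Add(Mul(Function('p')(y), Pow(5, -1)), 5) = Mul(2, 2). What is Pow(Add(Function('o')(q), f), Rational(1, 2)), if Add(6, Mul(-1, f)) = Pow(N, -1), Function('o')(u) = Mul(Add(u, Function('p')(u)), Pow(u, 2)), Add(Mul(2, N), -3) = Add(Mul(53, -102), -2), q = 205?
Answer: Mul(Rational(6, 5405), Pow(6820668206110, Rational(1, 2))) ≈ 2899.1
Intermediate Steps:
Function('p')(y) = -5 (Function('p')(y) = Add(-25, Mul(5, Mul(2, 2))) = Add(-25, Mul(5, 4)) = Add(-25, 20) = -5)
N = Rational(-5405, 2) (N = Add(Rational(3, 2), Mul(Rational(1, 2), Add(Mul(53, -102), -2))) = Add(Rational(3, 2), Mul(Rational(1, 2), Add(-5406, -2))) = Add(Rational(3, 2), Mul(Rational(1, 2), -5408)) = Add(Rational(3, 2), -2704) = Rational(-5405, 2) ≈ -2702.5)
Function('o')(u) = Mul(Pow(u, 2), Add(-5, u)) (Function('o')(u) = Mul(Add(u, -5), Pow(u, 2)) = Mul(Add(-5, u), Pow(u, 2)) = Mul(Pow(u, 2), Add(-5, u)))
f = Rational(32432, 5405) (f = Add(6, Mul(-1, Pow(Rational(-5405, 2), -1))) = Add(6, Mul(-1, Rational(-2, 5405))) = Add(6, Rational(2, 5405)) = Rational(32432, 5405) ≈ 6.0004)
Pow(Add(Function('o')(q), f), Rational(1, 2)) = Pow(Add(Mul(Pow(205, 2), Add(-5, 205)), Rational(32432, 5405)), Rational(1, 2)) = Pow(Add(Mul(42025, 200), Rational(32432, 5405)), Rational(1, 2)) = Pow(Add(8405000, Rational(32432, 5405)), Rational(1, 2)) = Pow(Rational(45429057432, 5405), Rational(1, 2)) = Mul(Rational(6, 5405), Pow(6820668206110, Rational(1, 2)))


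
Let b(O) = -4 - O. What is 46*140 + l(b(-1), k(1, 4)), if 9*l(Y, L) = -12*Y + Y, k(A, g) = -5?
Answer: 19331/3 ≈ 6443.7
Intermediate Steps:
l(Y, L) = -11*Y/9 (l(Y, L) = (-12*Y + Y)/9 = (-11*Y)/9 = -11*Y/9)
46*140 + l(b(-1), k(1, 4)) = 46*140 - 11*(-4 - 1*(-1))/9 = 6440 - 11*(-4 + 1)/9 = 6440 - 11/9*(-3) = 6440 + 11/3 = 19331/3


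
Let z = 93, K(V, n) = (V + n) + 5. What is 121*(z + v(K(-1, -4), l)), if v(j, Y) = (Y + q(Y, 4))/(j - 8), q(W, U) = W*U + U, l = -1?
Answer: 90145/8 ≈ 11268.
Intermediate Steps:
K(V, n) = 5 + V + n
q(W, U) = U + U*W (q(W, U) = U*W + U = U + U*W)
v(j, Y) = (4 + 5*Y)/(-8 + j) (v(j, Y) = (Y + 4*(1 + Y))/(j - 8) = (Y + (4 + 4*Y))/(-8 + j) = (4 + 5*Y)/(-8 + j))
121*(z + v(K(-1, -4), l)) = 121*(93 + (4 + 5*(-1))/(-8 + (5 - 1 - 4))) = 121*(93 + (4 - 5)/(-8 + 0)) = 121*(93 - 1/(-8)) = 121*(93 - ⅛*(-1)) = 121*(93 + ⅛) = 121*(745/8) = 90145/8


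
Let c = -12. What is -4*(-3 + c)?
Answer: 60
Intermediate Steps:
-4*(-3 + c) = -4*(-3 - 12) = -4*(-15) = 60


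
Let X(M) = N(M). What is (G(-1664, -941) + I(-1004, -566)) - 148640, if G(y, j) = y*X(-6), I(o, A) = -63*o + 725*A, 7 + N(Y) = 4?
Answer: -490746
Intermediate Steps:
N(Y) = -3 (N(Y) = -7 + 4 = -3)
X(M) = -3
G(y, j) = -3*y (G(y, j) = y*(-3) = -3*y)
(G(-1664, -941) + I(-1004, -566)) - 148640 = (-3*(-1664) + (-63*(-1004) + 725*(-566))) - 148640 = (4992 + (63252 - 410350)) - 148640 = (4992 - 347098) - 148640 = -342106 - 148640 = -490746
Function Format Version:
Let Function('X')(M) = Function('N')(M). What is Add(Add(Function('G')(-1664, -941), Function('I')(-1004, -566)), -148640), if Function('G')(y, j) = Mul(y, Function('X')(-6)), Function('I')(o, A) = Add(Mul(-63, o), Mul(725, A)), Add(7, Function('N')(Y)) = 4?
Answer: -490746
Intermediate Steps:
Function('N')(Y) = -3 (Function('N')(Y) = Add(-7, 4) = -3)
Function('X')(M) = -3
Function('G')(y, j) = Mul(-3, y) (Function('G')(y, j) = Mul(y, -3) = Mul(-3, y))
Add(Add(Function('G')(-1664, -941), Function('I')(-1004, -566)), -148640) = Add(Add(Mul(-3, -1664), Add(Mul(-63, -1004), Mul(725, -566))), -148640) = Add(Add(4992, Add(63252, -410350)), -148640) = Add(Add(4992, -347098), -148640) = Add(-342106, -148640) = -490746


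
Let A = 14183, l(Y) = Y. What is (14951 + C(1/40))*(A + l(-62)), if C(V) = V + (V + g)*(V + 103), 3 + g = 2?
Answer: 335527965441/1600 ≈ 2.0970e+8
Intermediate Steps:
g = -1 (g = -3 + 2 = -1)
C(V) = V + (-1 + V)*(103 + V) (C(V) = V + (V - 1)*(V + 103) = V + (-1 + V)*(103 + V))
(14951 + C(1/40))*(A + l(-62)) = (14951 + (-103 + (1/40)² + 103/40))*(14183 - 62) = (14951 + (-103 + (1/40)² + 103*(1/40)))*14121 = (14951 + (-103 + 1/1600 + 103/40))*14121 = (14951 - 160679/1600)*14121 = (23760921/1600)*14121 = 335527965441/1600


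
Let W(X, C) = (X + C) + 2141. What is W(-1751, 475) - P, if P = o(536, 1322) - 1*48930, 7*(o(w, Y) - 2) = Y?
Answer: 347229/7 ≈ 49604.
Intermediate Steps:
o(w, Y) = 2 + Y/7
W(X, C) = 2141 + C + X (W(X, C) = (C + X) + 2141 = 2141 + C + X)
P = -341174/7 (P = (2 + (1/7)*1322) - 1*48930 = (2 + 1322/7) - 48930 = 1336/7 - 48930 = -341174/7 ≈ -48739.)
W(-1751, 475) - P = (2141 + 475 - 1751) - 1*(-341174/7) = 865 + 341174/7 = 347229/7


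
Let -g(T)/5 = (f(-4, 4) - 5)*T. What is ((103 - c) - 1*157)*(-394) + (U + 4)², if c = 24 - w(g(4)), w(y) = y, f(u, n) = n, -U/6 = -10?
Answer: 26948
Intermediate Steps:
U = 60 (U = -6*(-10) = 60)
g(T) = 5*T (g(T) = -5*(4 - 5)*T = -(-5)*T = 5*T)
c = 4 (c = 24 - 5*4 = 24 - 1*20 = 24 - 20 = 4)
((103 - c) - 1*157)*(-394) + (U + 4)² = ((103 - 1*4) - 1*157)*(-394) + (60 + 4)² = ((103 - 4) - 157)*(-394) + 64² = (99 - 157)*(-394) + 4096 = -58*(-394) + 4096 = 22852 + 4096 = 26948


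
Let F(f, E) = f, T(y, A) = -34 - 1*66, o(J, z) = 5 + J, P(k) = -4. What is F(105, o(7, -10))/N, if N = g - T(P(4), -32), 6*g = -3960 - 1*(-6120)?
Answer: 21/92 ≈ 0.22826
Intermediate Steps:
g = 360 (g = (-3960 - 1*(-6120))/6 = (-3960 + 6120)/6 = (1/6)*2160 = 360)
T(y, A) = -100 (T(y, A) = -34 - 66 = -100)
N = 460 (N = 360 - 1*(-100) = 360 + 100 = 460)
F(105, o(7, -10))/N = 105/460 = 105*(1/460) = 21/92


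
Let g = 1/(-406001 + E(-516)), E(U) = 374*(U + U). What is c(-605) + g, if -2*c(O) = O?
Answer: 479141243/1583938 ≈ 302.50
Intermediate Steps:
E(U) = 748*U (E(U) = 374*(2*U) = 748*U)
c(O) = -O/2
g = -1/791969 (g = 1/(-406001 + 748*(-516)) = 1/(-406001 - 385968) = 1/(-791969) = -1/791969 ≈ -1.2627e-6)
c(-605) + g = -½*(-605) - 1/791969 = 605/2 - 1/791969 = 479141243/1583938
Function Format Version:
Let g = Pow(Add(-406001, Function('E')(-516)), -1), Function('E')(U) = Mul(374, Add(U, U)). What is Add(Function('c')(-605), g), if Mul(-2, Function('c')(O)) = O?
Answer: Rational(479141243, 1583938) ≈ 302.50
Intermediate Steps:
Function('E')(U) = Mul(748, U) (Function('E')(U) = Mul(374, Mul(2, U)) = Mul(748, U))
Function('c')(O) = Mul(Rational(-1, 2), O)
g = Rational(-1, 791969) (g = Pow(Add(-406001, Mul(748, -516)), -1) = Pow(Add(-406001, -385968), -1) = Pow(-791969, -1) = Rational(-1, 791969) ≈ -1.2627e-6)
Add(Function('c')(-605), g) = Add(Mul(Rational(-1, 2), -605), Rational(-1, 791969)) = Add(Rational(605, 2), Rational(-1, 791969)) = Rational(479141243, 1583938)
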